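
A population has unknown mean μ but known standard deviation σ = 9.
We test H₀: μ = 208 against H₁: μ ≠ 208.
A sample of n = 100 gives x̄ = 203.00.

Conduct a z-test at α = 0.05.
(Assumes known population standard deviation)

Standard error: SE = σ/√n = 9/√100 = 0.9000
z-statistic: z = (x̄ - μ₀)/SE = (203.00 - 208)/0.9000 = -5.5556
Critical value: ±1.960
p-value < 0.0001
Decision: reject H₀

Answer: z = -5.5556, reject H₀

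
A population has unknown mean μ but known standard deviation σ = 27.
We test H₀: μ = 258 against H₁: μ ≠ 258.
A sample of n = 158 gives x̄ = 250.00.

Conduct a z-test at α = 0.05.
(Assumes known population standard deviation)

Answer: z = -3.7244, reject H₀

Derivation:
Standard error: SE = σ/√n = 27/√158 = 2.1480
z-statistic: z = (x̄ - μ₀)/SE = (250.00 - 258)/2.1480 = -3.7244
Critical value: ±1.960
p-value = 0.0002
Decision: reject H₀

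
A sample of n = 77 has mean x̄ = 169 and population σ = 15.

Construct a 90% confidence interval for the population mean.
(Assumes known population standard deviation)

Answer: (166.1880, 171.8120)

Derivation:
Confidence level: 90%, α = 0.1
z_0.05 = 1.645
SE = σ/√n = 15/√77 = 1.7094
Margin of error = 1.645 × 1.7094 = 2.8120
CI: x̄ ± margin = 169 ± 2.8120
CI: (166.1880, 171.8120)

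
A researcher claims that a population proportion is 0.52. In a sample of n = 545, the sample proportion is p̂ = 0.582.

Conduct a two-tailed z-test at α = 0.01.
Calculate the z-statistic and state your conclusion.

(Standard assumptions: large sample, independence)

Answer: z = 2.8971, reject H₀

Derivation:
H₀: p = 0.52, H₁: p ≠ 0.52
Standard error: SE = √(p₀(1-p₀)/n) = √(0.52×0.48/545) = 0.021401
z-statistic: z = (p̂ - p₀)/SE = (0.582 - 0.52)/0.021401 = 2.8971
Critical value: z_0.005 = ±2.576
p-value = 0.0038
Decision: reject H₀ at α = 0.01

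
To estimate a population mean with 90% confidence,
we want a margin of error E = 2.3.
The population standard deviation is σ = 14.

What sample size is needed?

z_0.05 = 1.645
n = (z×σ/E)² = (1.645×14/2.3)²
n = 100.2610
Round up: n = 101

Answer: n = 101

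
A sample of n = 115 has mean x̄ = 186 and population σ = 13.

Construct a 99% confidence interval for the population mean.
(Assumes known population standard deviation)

Confidence level: 99%, α = 0.01
z_0.005 = 2.576
SE = σ/√n = 13/√115 = 1.2123
Margin of error = 2.576 × 1.2123 = 3.1229
CI: x̄ ± margin = 186 ± 3.1229
CI: (182.8771, 189.1229)

Answer: (182.8771, 189.1229)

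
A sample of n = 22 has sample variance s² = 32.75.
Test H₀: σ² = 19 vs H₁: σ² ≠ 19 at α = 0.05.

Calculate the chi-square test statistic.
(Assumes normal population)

Answer: χ² = 36.1974, reject H₀

Derivation:
df = n - 1 = 21
χ² = (n-1)s²/σ₀² = 21×32.75/19 = 36.1974
Critical values: χ²_{0.975,21} = 10.283, χ²_{0.025,21} = 35.479
Rejection region: χ² < 10.283 or χ² > 35.479
Decision: reject H₀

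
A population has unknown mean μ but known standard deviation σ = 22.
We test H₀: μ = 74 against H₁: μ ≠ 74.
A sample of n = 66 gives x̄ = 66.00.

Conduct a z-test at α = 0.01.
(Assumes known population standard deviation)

Standard error: SE = σ/√n = 22/√66 = 2.7080
z-statistic: z = (x̄ - μ₀)/SE = (66.00 - 74)/2.7080 = -2.9542
Critical value: ±2.576
p-value = 0.0031
Decision: reject H₀

Answer: z = -2.9542, reject H₀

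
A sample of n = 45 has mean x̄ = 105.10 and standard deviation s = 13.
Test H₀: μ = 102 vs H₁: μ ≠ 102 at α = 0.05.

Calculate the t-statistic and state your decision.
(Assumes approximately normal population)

Answer: t = 1.5997, fail to reject H₀

Derivation:
df = n - 1 = 44
SE = s/√n = 13/√45 = 1.9379
t = (x̄ - μ₀)/SE = (105.10 - 102)/1.9379 = 1.5997
Critical value: t_{0.025,44} = ±2.015
p-value ≈ 0.1168
Decision: fail to reject H₀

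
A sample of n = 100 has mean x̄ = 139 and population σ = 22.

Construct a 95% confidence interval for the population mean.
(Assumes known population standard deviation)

Confidence level: 95%, α = 0.05
z_0.025 = 1.960
SE = σ/√n = 22/√100 = 2.2000
Margin of error = 1.960 × 2.2000 = 4.3120
CI: x̄ ± margin = 139 ± 4.3120
CI: (134.6880, 143.3120)

Answer: (134.6880, 143.3120)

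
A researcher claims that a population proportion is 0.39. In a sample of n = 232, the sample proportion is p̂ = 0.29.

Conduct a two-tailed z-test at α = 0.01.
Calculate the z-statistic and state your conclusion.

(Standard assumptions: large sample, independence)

H₀: p = 0.39, H₁: p ≠ 0.39
Standard error: SE = √(p₀(1-p₀)/n) = √(0.39×0.61/232) = 0.032022
z-statistic: z = (p̂ - p₀)/SE = (0.29 - 0.39)/0.032022 = -3.1229
Critical value: z_0.005 = ±2.576
p-value = 0.0018
Decision: reject H₀ at α = 0.01

Answer: z = -3.1229, reject H₀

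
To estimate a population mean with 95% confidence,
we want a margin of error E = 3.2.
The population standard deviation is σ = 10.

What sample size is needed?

Answer: n = 38

Derivation:
z_0.025 = 1.960
n = (z×σ/E)² = (1.960×10/3.2)²
n = 37.5156
Round up: n = 38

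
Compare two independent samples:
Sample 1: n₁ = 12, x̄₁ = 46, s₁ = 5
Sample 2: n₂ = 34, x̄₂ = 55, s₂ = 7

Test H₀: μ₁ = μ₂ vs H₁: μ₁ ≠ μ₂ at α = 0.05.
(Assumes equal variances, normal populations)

Pooled variance: s²_p = [11×5² + 33×7²]/(44) = 43.0000
s_p = 6.5574
SE = s_p×√(1/n₁ + 1/n₂) = 6.5574×√(1/12 + 1/34) = 2.2018
t = (x̄₁ - x̄₂)/SE = (46 - 55)/2.2018 = -4.0876
df = 44, t-critical = ±2.015
Decision: reject H₀

Answer: t = -4.0876, reject H₀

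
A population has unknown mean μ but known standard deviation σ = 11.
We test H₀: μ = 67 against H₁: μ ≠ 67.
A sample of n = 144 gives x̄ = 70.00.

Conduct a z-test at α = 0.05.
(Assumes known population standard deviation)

Answer: z = 3.2726, reject H₀

Derivation:
Standard error: SE = σ/√n = 11/√144 = 0.9167
z-statistic: z = (x̄ - μ₀)/SE = (70.00 - 67)/0.9167 = 3.2726
Critical value: ±1.960
p-value = 0.0011
Decision: reject H₀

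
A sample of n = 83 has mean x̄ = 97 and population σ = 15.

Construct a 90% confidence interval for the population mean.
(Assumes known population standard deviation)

Answer: (94.2915, 99.7085)

Derivation:
Confidence level: 90%, α = 0.1
z_0.05 = 1.645
SE = σ/√n = 15/√83 = 1.6465
Margin of error = 1.645 × 1.6465 = 2.7085
CI: x̄ ± margin = 97 ± 2.7085
CI: (94.2915, 99.7085)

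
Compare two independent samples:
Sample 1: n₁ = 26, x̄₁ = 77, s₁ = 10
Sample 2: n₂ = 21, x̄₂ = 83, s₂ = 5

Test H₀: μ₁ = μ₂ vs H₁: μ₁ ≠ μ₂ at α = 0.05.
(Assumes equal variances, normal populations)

Answer: t = -2.5046, reject H₀

Derivation:
Pooled variance: s²_p = [25×10² + 20×5²]/(45) = 66.6667
s_p = 8.1650
SE = s_p×√(1/n₁ + 1/n₂) = 8.1650×√(1/26 + 1/21) = 2.3956
t = (x̄₁ - x̄₂)/SE = (77 - 83)/2.3956 = -2.5046
df = 45, t-critical = ±2.014
Decision: reject H₀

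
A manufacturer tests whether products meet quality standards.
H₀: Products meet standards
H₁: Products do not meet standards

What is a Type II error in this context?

Type I error (α): Rejecting H₀ when H₀ is true
Type II error (β): Failing to reject H₀ when H₁ is true

Answer: Accepting products as meeting standards when they don't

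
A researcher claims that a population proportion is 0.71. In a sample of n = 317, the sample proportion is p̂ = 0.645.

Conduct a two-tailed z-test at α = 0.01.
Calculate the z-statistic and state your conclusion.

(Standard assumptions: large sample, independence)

Answer: z = -2.5504, fail to reject H₀

Derivation:
H₀: p = 0.71, H₁: p ≠ 0.71
Standard error: SE = √(p₀(1-p₀)/n) = √(0.71×0.29/317) = 0.025486
z-statistic: z = (p̂ - p₀)/SE = (0.645 - 0.71)/0.025486 = -2.5504
Critical value: z_0.005 = ±2.576
p-value = 0.0108
Decision: fail to reject H₀ at α = 0.01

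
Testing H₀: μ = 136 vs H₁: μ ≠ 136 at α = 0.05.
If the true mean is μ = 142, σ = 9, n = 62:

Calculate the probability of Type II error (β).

Answer: β ≈ 0.0005

Derivation:
SE = σ/√n = 9/√62 = 1.1430
Critical values: μ₀ ± z_0.025×SE = 136 ± 1.960×1.1430
Acceptance region: (133.7597, 138.2403)
Under H₁ (μ = 142): z_high = (138.2403 - 142)/1.1430 = -3.2893, z_low = (133.7597 - 142)/1.1430 = -7.2094
β = P(not reject | H₁) = Φ(-3.2893) - Φ(-7.2094) ≈ 0.0005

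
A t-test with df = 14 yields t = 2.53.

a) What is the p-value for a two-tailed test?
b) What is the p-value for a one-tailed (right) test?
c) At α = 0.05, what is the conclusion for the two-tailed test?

Using t-distribution with df = 14:
a) Two-tailed: p = 2×P(T > 2.53) = 0.0240
b) One-tailed: p = P(T > 2.53) = 0.0120
c) 0.0240 < 0.05, reject H₀

Answer: a) 0.0240, b) 0.0120, c) reject H₀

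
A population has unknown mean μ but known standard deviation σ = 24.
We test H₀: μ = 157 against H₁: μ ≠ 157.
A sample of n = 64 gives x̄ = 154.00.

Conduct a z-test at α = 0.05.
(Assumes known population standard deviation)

Standard error: SE = σ/√n = 24/√64 = 3.0000
z-statistic: z = (x̄ - μ₀)/SE = (154.00 - 157)/3.0000 = -1.0000
Critical value: ±1.960
p-value = 0.3173
Decision: fail to reject H₀

Answer: z = -1.0000, fail to reject H₀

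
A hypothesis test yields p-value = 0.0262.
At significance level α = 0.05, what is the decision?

Answer: reject H₀

Derivation:
Compare p-value to α:
0.0262 < 0.05
Decision: reject H₀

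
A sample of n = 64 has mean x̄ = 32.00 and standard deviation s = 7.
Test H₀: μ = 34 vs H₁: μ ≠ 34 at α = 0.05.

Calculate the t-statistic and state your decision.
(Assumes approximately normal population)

df = n - 1 = 63
SE = s/√n = 7/√64 = 0.8750
t = (x̄ - μ₀)/SE = (32.00 - 34)/0.8750 = -2.2857
Critical value: t_{0.025,63} = ±1.998
p-value ≈ 0.0256
Decision: reject H₀

Answer: t = -2.2857, reject H₀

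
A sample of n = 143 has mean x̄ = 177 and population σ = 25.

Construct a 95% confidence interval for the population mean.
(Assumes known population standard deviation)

Answer: (172.9024, 181.0976)

Derivation:
Confidence level: 95%, α = 0.05
z_0.025 = 1.960
SE = σ/√n = 25/√143 = 2.0906
Margin of error = 1.960 × 2.0906 = 4.0976
CI: x̄ ± margin = 177 ± 4.0976
CI: (172.9024, 181.0976)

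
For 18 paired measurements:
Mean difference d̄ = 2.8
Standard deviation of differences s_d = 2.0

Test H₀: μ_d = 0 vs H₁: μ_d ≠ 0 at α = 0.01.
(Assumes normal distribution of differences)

Answer: t = 5.9398, reject H₀

Derivation:
df = n - 1 = 17
SE = s_d/√n = 2.0/√18 = 0.4714
t = d̄/SE = 2.8/0.4714 = 5.9398
Critical value: t_{0.005,17} = ±2.898
p-value < 0.0001
Decision: reject H₀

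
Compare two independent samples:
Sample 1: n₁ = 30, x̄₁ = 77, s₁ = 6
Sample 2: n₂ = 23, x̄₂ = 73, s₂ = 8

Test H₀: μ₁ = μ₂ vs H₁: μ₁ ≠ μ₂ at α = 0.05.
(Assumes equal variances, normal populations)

Answer: t = 2.0815, reject H₀

Derivation:
Pooled variance: s²_p = [29×6² + 22×8²]/(51) = 48.0784
s_p = 6.9339
SE = s_p×√(1/n₁ + 1/n₂) = 6.9339×√(1/30 + 1/23) = 1.9217
t = (x̄₁ - x̄₂)/SE = (77 - 73)/1.9217 = 2.0815
df = 51, t-critical = ±2.008
Decision: reject H₀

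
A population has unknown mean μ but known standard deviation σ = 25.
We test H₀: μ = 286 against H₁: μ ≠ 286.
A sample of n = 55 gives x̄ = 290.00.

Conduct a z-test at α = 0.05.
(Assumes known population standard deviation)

Answer: z = 1.1866, fail to reject H₀

Derivation:
Standard error: SE = σ/√n = 25/√55 = 3.3710
z-statistic: z = (x̄ - μ₀)/SE = (290.00 - 286)/3.3710 = 1.1866
Critical value: ±1.960
p-value = 0.2354
Decision: fail to reject H₀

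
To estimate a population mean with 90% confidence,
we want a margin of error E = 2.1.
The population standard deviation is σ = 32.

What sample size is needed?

z_0.05 = 1.645
n = (z×σ/E)² = (1.645×32/2.1)²
n = 628.3378
Round up: n = 629

Answer: n = 629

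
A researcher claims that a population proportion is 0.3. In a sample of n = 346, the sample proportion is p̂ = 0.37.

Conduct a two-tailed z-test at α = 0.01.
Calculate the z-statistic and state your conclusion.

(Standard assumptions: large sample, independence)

H₀: p = 0.3, H₁: p ≠ 0.3
Standard error: SE = √(p₀(1-p₀)/n) = √(0.3×0.7/346) = 0.024636
z-statistic: z = (p̂ - p₀)/SE = (0.37 - 0.3)/0.024636 = 2.8414
Critical value: z_0.005 = ±2.576
p-value = 0.0045
Decision: reject H₀ at α = 0.01

Answer: z = 2.8414, reject H₀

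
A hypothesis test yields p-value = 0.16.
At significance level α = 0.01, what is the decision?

Compare p-value to α:
0.16 ≥ 0.01
Decision: fail to reject H₀

Answer: fail to reject H₀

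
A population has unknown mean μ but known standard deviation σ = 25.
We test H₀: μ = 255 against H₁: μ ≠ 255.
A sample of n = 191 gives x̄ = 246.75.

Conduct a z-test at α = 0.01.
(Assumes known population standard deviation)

Standard error: SE = σ/√n = 25/√191 = 1.8089
z-statistic: z = (x̄ - μ₀)/SE = (246.75 - 255)/1.8089 = -4.5608
Critical value: ±2.576
p-value < 0.0001
Decision: reject H₀

Answer: z = -4.5608, reject H₀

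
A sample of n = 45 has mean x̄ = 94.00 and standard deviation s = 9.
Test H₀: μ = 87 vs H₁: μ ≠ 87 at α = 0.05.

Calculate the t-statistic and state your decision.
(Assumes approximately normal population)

Answer: t = 5.2177, reject H₀

Derivation:
df = n - 1 = 44
SE = s/√n = 9/√45 = 1.3416
t = (x̄ - μ₀)/SE = (94.00 - 87)/1.3416 = 5.2177
Critical value: t_{0.025,44} = ±2.015
p-value < 0.0001
Decision: reject H₀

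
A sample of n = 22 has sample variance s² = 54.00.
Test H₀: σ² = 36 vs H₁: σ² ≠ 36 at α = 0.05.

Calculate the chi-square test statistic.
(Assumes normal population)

df = n - 1 = 21
χ² = (n-1)s²/σ₀² = 21×54.00/36 = 31.5000
Critical values: χ²_{0.975,21} = 10.283, χ²_{0.025,21} = 35.479
Rejection region: χ² < 10.283 or χ² > 35.479
Decision: fail to reject H₀

Answer: χ² = 31.5000, fail to reject H₀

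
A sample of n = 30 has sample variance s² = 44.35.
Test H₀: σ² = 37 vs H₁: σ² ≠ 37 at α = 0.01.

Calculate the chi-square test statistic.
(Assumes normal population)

df = n - 1 = 29
χ² = (n-1)s²/σ₀² = 29×44.35/37 = 34.7608
Critical values: χ²_{0.995,29} = 13.121, χ²_{0.005,29} = 52.336
Rejection region: χ² < 13.121 or χ² > 52.336
Decision: fail to reject H₀

Answer: χ² = 34.7608, fail to reject H₀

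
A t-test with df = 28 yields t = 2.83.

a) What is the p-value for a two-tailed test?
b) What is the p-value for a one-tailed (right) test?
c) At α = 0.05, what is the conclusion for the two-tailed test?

Using t-distribution with df = 28:
a) Two-tailed: p = 2×P(T > 2.83) = 0.0085
b) One-tailed: p = P(T > 2.83) = 0.0043
c) 0.0085 < 0.05, reject H₀

Answer: a) 0.0085, b) 0.0043, c) reject H₀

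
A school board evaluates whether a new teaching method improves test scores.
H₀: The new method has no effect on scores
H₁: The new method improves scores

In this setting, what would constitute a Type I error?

Type I error (α): Rejecting H₀ when H₀ is true
Type II error (β): Failing to reject H₀ when H₁ is true

Answer: Concluding the new method improves scores when it actually doesn't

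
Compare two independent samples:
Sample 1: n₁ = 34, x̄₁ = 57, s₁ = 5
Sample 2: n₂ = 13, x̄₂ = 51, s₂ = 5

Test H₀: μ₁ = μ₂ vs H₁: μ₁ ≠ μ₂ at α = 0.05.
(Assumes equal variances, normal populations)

Answer: t = 3.6799, reject H₀

Derivation:
Pooled variance: s²_p = [33×5² + 12×5²]/(45) = 25.0000
s_p = 5.0000
SE = s_p×√(1/n₁ + 1/n₂) = 5.0000×√(1/34 + 1/13) = 1.6305
t = (x̄₁ - x̄₂)/SE = (57 - 51)/1.6305 = 3.6799
df = 45, t-critical = ±2.014
Decision: reject H₀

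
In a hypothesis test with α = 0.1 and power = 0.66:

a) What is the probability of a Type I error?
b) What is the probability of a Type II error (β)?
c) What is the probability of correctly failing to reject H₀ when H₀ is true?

Answer: a) 0.1, b) 0.34, c) 0.9

Derivation:
a) Type I error probability = α = 0.1
b) Power = P(reject H₀ | H₁ true) = 1 - β = 0.66, so Type II error probability = β = 1 - Power = 0.34
c) P(fail to reject H₀ | H₀ true) = 1 - α = 0.9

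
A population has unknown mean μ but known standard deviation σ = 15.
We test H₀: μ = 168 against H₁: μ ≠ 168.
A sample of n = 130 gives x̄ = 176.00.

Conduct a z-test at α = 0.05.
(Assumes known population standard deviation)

Answer: z = 6.0809, reject H₀

Derivation:
Standard error: SE = σ/√n = 15/√130 = 1.3156
z-statistic: z = (x̄ - μ₀)/SE = (176.00 - 168)/1.3156 = 6.0809
Critical value: ±1.960
p-value < 0.0001
Decision: reject H₀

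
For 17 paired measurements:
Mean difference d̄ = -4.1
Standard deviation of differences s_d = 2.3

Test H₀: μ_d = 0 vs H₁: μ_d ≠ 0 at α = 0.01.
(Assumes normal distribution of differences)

df = n - 1 = 16
SE = s_d/√n = 2.3/√17 = 0.5578
t = d̄/SE = -4.1/0.5578 = -7.3503
Critical value: t_{0.005,16} = ±2.921
p-value < 0.0001
Decision: reject H₀

Answer: t = -7.3503, reject H₀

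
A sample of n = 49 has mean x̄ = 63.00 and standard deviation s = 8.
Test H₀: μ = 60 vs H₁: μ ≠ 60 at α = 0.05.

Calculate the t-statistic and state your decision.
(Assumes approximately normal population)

df = n - 1 = 48
SE = s/√n = 8/√49 = 1.1429
t = (x̄ - μ₀)/SE = (63.00 - 60)/1.1429 = 2.6249
Critical value: t_{0.025,48} = ±2.011
p-value ≈ 0.0116
Decision: reject H₀

Answer: t = 2.6249, reject H₀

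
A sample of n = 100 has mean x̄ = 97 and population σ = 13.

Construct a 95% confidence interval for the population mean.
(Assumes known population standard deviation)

Answer: (94.4520, 99.5480)

Derivation:
Confidence level: 95%, α = 0.05
z_0.025 = 1.960
SE = σ/√n = 13/√100 = 1.3000
Margin of error = 1.960 × 1.3000 = 2.5480
CI: x̄ ± margin = 97 ± 2.5480
CI: (94.4520, 99.5480)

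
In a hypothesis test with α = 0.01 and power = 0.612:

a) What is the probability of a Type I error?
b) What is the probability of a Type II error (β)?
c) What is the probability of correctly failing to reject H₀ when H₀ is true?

Answer: a) 0.01, b) 0.388, c) 0.99

Derivation:
a) Type I error probability = α = 0.01
b) Power = P(reject H₀ | H₁ true) = 1 - β = 0.612, so Type II error probability = β = 1 - Power = 0.388
c) P(fail to reject H₀ | H₀ true) = 1 - α = 0.99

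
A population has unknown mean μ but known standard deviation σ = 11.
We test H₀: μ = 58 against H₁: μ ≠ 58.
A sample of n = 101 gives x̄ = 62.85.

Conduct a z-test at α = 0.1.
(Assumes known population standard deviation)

Answer: z = 4.4312, reject H₀

Derivation:
Standard error: SE = σ/√n = 11/√101 = 1.0945
z-statistic: z = (x̄ - μ₀)/SE = (62.85 - 58)/1.0945 = 4.4312
Critical value: ±1.645
p-value < 0.0001
Decision: reject H₀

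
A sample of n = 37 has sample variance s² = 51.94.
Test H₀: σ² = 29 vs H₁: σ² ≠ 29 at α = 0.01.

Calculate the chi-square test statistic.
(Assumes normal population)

df = n - 1 = 36
χ² = (n-1)s²/σ₀² = 36×51.94/29 = 64.4772
Critical values: χ²_{0.995,36} = 17.887, χ²_{0.005,36} = 61.581
Rejection region: χ² < 17.887 or χ² > 61.581
Decision: reject H₀

Answer: χ² = 64.4772, reject H₀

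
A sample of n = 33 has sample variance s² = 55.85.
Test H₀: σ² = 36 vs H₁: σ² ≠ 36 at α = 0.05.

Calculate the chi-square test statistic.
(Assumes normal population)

df = n - 1 = 32
χ² = (n-1)s²/σ₀² = 32×55.85/36 = 49.6444
Critical values: χ²_{0.975,32} = 18.291, χ²_{0.025,32} = 49.480
Rejection region: χ² < 18.291 or χ² > 49.480
Decision: reject H₀

Answer: χ² = 49.6444, reject H₀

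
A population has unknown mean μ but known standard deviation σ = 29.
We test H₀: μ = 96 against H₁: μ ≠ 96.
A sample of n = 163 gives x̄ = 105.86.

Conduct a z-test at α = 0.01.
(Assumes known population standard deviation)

Standard error: SE = σ/√n = 29/√163 = 2.2715
z-statistic: z = (x̄ - μ₀)/SE = (105.86 - 96)/2.2715 = 4.3407
Critical value: ±2.576
p-value < 0.0001
Decision: reject H₀

Answer: z = 4.3407, reject H₀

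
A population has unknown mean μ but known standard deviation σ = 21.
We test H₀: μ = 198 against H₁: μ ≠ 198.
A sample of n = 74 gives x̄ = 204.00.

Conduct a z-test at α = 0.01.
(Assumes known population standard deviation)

Standard error: SE = σ/√n = 21/√74 = 2.4412
z-statistic: z = (x̄ - μ₀)/SE = (204.00 - 198)/2.4412 = 2.4578
Critical value: ±2.576
p-value = 0.0140
Decision: fail to reject H₀

Answer: z = 2.4578, fail to reject H₀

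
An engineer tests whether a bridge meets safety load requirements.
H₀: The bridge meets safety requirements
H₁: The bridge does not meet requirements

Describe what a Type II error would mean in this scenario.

Type I error (α): Rejecting H₀ when H₀ is true
Type II error (β): Failing to reject H₀ when H₁ is true

Answer: Declaring an unsafe bridge to be safe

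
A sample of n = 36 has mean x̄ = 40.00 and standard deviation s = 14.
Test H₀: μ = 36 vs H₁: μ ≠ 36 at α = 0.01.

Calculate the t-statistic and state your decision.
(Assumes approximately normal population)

df = n - 1 = 35
SE = s/√n = 14/√36 = 2.3333
t = (x̄ - μ₀)/SE = (40.00 - 36)/2.3333 = 1.7143
Critical value: t_{0.005,35} = ±2.724
p-value ≈ 0.0953
Decision: fail to reject H₀

Answer: t = 1.7143, fail to reject H₀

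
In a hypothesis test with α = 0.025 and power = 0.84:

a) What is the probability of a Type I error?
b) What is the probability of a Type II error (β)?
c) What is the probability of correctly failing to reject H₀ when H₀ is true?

a) Type I error probability = α = 0.025
b) Power = P(reject H₀ | H₁ true) = 1 - β = 0.84, so Type II error probability = β = 1 - Power = 0.16
c) P(fail to reject H₀ | H₀ true) = 1 - α = 0.975

Answer: a) 0.025, b) 0.16, c) 0.975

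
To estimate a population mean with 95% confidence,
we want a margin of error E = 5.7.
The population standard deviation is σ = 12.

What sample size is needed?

z_0.025 = 1.960
n = (z×σ/E)² = (1.960×12/5.7)²
n = 17.0265
Round up: n = 18

Answer: n = 18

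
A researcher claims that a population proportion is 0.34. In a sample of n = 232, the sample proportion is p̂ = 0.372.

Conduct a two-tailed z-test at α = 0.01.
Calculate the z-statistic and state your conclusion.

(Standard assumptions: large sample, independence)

H₀: p = 0.34, H₁: p ≠ 0.34
Standard error: SE = √(p₀(1-p₀)/n) = √(0.34×0.66/232) = 0.031101
z-statistic: z = (p̂ - p₀)/SE = (0.372 - 0.34)/0.031101 = 1.0289
Critical value: z_0.005 = ±2.576
p-value = 0.3035
Decision: fail to reject H₀ at α = 0.01

Answer: z = 1.0289, fail to reject H₀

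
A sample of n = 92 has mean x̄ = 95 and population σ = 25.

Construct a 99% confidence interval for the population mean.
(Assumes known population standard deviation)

Confidence level: 99%, α = 0.01
z_0.005 = 2.576
SE = σ/√n = 25/√92 = 2.6064
Margin of error = 2.576 × 2.6064 = 6.7141
CI: x̄ ± margin = 95 ± 6.7141
CI: (88.2859, 101.7141)

Answer: (88.2859, 101.7141)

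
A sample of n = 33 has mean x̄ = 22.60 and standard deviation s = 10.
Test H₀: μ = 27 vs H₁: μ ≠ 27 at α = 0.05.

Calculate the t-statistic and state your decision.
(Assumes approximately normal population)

df = n - 1 = 32
SE = s/√n = 10/√33 = 1.7408
t = (x̄ - μ₀)/SE = (22.60 - 27)/1.7408 = -2.5276
Critical value: t_{0.025,32} = ±2.037
p-value ≈ 0.0166
Decision: reject H₀

Answer: t = -2.5276, reject H₀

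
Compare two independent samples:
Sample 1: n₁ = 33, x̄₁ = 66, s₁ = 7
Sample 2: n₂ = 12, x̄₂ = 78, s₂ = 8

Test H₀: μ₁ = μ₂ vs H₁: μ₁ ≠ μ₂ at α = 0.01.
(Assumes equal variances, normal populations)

Pooled variance: s²_p = [32×7² + 11×8²]/(43) = 52.8372
s_p = 7.2689
SE = s_p×√(1/n₁ + 1/n₂) = 7.2689×√(1/33 + 1/12) = 2.4503
t = (x̄₁ - x̄₂)/SE = (66 - 78)/2.4503 = -4.8974
df = 43, t-critical = ±2.695
Decision: reject H₀

Answer: t = -4.8974, reject H₀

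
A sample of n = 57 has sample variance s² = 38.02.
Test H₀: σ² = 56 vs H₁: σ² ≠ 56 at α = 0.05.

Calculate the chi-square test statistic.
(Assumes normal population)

Answer: χ² = 38.0200, fail to reject H₀

Derivation:
df = n - 1 = 56
χ² = (n-1)s²/σ₀² = 56×38.02/56 = 38.0200
Critical values: χ²_{0.975,56} = 37.212, χ²_{0.025,56} = 78.567
Rejection region: χ² < 37.212 or χ² > 78.567
Decision: fail to reject H₀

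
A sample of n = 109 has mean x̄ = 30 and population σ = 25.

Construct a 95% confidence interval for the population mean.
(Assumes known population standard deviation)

Confidence level: 95%, α = 0.05
z_0.025 = 1.960
SE = σ/√n = 25/√109 = 2.3946
Margin of error = 1.960 × 2.3946 = 4.6934
CI: x̄ ± margin = 30 ± 4.6934
CI: (25.3066, 34.6934)

Answer: (25.3066, 34.6934)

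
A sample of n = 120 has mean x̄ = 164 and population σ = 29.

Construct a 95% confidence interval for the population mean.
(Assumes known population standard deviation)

Answer: (158.8113, 169.1887)

Derivation:
Confidence level: 95%, α = 0.05
z_0.025 = 1.960
SE = σ/√n = 29/√120 = 2.6473
Margin of error = 1.960 × 2.6473 = 5.1887
CI: x̄ ± margin = 164 ± 5.1887
CI: (158.8113, 169.1887)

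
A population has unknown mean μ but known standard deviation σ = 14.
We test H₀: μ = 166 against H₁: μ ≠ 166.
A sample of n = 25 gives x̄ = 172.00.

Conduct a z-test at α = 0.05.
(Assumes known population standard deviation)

Answer: z = 2.1429, reject H₀

Derivation:
Standard error: SE = σ/√n = 14/√25 = 2.8000
z-statistic: z = (x̄ - μ₀)/SE = (172.00 - 166)/2.8000 = 2.1429
Critical value: ±1.960
p-value = 0.0321
Decision: reject H₀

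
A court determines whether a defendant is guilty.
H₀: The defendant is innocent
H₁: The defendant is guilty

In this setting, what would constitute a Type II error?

Answer: Acquitting a guilty person

Derivation:
Type I error (α): Rejecting H₀ when H₀ is true
Type II error (β): Failing to reject H₀ when H₁ is true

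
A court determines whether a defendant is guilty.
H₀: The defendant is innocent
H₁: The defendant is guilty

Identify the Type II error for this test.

Answer: Acquitting a guilty person

Derivation:
Type I error: rejecting H₀ when it is actually true (false positive).
Type II error: failing to reject H₀ when H₁ is actually true (false negative).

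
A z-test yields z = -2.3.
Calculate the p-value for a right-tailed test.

Answer: p-value ≈ 0.9893

Derivation:
For z = -2.3:
p = P(Z > -2.3) = 1 - Φ(-2.3) = 0.9893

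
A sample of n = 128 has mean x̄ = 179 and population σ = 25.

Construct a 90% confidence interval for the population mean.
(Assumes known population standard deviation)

Answer: (175.3650, 182.6350)

Derivation:
Confidence level: 90%, α = 0.1
z_0.05 = 1.645
SE = σ/√n = 25/√128 = 2.2097
Margin of error = 1.645 × 2.2097 = 3.6350
CI: x̄ ± margin = 179 ± 3.6350
CI: (175.3650, 182.6350)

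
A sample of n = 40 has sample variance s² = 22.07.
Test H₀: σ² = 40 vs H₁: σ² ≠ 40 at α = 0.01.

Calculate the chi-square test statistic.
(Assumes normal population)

Answer: χ² = 21.5183, fail to reject H₀

Derivation:
df = n - 1 = 39
χ² = (n-1)s²/σ₀² = 39×22.07/40 = 21.5183
Critical values: χ²_{0.995,39} = 19.996, χ²_{0.005,39} = 65.476
Rejection region: χ² < 19.996 or χ² > 65.476
Decision: fail to reject H₀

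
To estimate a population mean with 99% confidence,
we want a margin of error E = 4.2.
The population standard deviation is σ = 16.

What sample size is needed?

z_0.005 = 2.576
n = (z×σ/E)² = (2.576×16/4.2)²
n = 96.3015
Round up: n = 97

Answer: n = 97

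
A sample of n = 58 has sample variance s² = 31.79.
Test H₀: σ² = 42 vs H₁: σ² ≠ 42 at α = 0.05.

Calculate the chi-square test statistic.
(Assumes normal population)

df = n - 1 = 57
χ² = (n-1)s²/σ₀² = 57×31.79/42 = 43.1436
Critical values: χ²_{0.975,57} = 38.027, χ²_{0.025,57} = 79.752
Rejection region: χ² < 38.027 or χ² > 79.752
Decision: fail to reject H₀

Answer: χ² = 43.1436, fail to reject H₀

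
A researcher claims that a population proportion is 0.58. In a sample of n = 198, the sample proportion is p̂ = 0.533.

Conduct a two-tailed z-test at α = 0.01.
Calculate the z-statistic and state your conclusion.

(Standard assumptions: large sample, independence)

H₀: p = 0.58, H₁: p ≠ 0.58
Standard error: SE = √(p₀(1-p₀)/n) = √(0.58×0.42/198) = 0.035076
z-statistic: z = (p̂ - p₀)/SE = (0.533 - 0.58)/0.035076 = -1.3399
Critical value: z_0.005 = ±2.576
p-value = 0.1803
Decision: fail to reject H₀ at α = 0.01

Answer: z = -1.3399, fail to reject H₀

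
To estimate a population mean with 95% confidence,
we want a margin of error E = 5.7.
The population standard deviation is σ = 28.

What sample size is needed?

z_0.025 = 1.960
n = (z×σ/E)² = (1.960×28/5.7)²
n = 92.6997
Round up: n = 93

Answer: n = 93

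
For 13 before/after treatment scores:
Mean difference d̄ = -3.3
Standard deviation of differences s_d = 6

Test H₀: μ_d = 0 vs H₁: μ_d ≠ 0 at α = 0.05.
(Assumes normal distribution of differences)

Answer: t = -1.9831, fail to reject H₀

Derivation:
df = n - 1 = 12
SE = s_d/√n = 6/√13 = 1.6641
t = d̄/SE = -3.3/1.6641 = -1.9831
Critical value: t_{0.025,12} = ±2.179
p-value ≈ 0.0707
Decision: fail to reject H₀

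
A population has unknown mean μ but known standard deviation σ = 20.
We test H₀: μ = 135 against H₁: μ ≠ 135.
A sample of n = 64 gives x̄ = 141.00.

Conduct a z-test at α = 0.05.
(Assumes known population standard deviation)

Answer: z = 2.4000, reject H₀

Derivation:
Standard error: SE = σ/√n = 20/√64 = 2.5000
z-statistic: z = (x̄ - μ₀)/SE = (141.00 - 135)/2.5000 = 2.4000
Critical value: ±1.960
p-value = 0.0164
Decision: reject H₀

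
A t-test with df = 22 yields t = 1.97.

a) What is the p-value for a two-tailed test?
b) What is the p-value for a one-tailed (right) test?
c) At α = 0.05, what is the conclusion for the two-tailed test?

Using t-distribution with df = 22:
a) Two-tailed: p = 2×P(T > 1.97) = 0.0616
b) One-tailed: p = P(T > 1.97) = 0.0308
c) 0.0616 ≥ 0.05, fail to reject H₀

Answer: a) 0.0616, b) 0.0308, c) fail to reject H₀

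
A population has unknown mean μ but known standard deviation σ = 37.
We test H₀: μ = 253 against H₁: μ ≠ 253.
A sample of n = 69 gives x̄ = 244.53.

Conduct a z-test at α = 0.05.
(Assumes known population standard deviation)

Answer: z = -1.9015, fail to reject H₀

Derivation:
Standard error: SE = σ/√n = 37/√69 = 4.4543
z-statistic: z = (x̄ - μ₀)/SE = (244.53 - 253)/4.4543 = -1.9015
Critical value: ±1.960
p-value = 0.0572
Decision: fail to reject H₀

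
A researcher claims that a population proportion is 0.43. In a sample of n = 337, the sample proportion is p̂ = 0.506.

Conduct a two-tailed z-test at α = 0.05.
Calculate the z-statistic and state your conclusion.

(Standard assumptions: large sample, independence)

H₀: p = 0.43, H₁: p ≠ 0.43
Standard error: SE = √(p₀(1-p₀)/n) = √(0.43×0.57/337) = 0.026968
z-statistic: z = (p̂ - p₀)/SE = (0.506 - 0.43)/0.026968 = 2.8182
Critical value: z_0.025 = ±1.960
p-value = 0.0048
Decision: reject H₀ at α = 0.05

Answer: z = 2.8182, reject H₀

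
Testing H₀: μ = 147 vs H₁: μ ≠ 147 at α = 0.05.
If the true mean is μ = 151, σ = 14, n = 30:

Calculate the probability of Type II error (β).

SE = σ/√n = 14/√30 = 2.5560
Critical values: μ₀ ± z_0.025×SE = 147 ± 1.960×2.5560
Acceptance region: (141.9902, 152.0098)
Under H₁ (μ = 151): z_high = (152.0098 - 151)/2.5560 = 0.3951, z_low = (141.9902 - 151)/2.5560 = -3.5250
β = P(not reject | H₁) = Φ(0.3951) - Φ(-3.5250) ≈ 0.6534

Answer: β ≈ 0.6534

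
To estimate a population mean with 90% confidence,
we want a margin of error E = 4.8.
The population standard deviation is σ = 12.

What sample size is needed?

Answer: n = 17

Derivation:
z_0.05 = 1.645
n = (z×σ/E)² = (1.645×12/4.8)²
n = 16.9127
Round up: n = 17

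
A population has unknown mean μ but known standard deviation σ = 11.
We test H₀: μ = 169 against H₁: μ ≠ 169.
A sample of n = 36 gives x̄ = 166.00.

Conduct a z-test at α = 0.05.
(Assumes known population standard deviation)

Standard error: SE = σ/√n = 11/√36 = 1.8333
z-statistic: z = (x̄ - μ₀)/SE = (166.00 - 169)/1.8333 = -1.6364
Critical value: ±1.960
p-value = 0.1018
Decision: fail to reject H₀

Answer: z = -1.6364, fail to reject H₀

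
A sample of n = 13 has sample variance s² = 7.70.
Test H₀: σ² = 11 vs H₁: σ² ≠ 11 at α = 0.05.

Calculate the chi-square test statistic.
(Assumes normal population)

Answer: χ² = 8.4000, fail to reject H₀

Derivation:
df = n - 1 = 12
χ² = (n-1)s²/σ₀² = 12×7.70/11 = 8.4000
Critical values: χ²_{0.975,12} = 4.404, χ²_{0.025,12} = 23.337
Rejection region: χ² < 4.404 or χ² > 23.337
Decision: fail to reject H₀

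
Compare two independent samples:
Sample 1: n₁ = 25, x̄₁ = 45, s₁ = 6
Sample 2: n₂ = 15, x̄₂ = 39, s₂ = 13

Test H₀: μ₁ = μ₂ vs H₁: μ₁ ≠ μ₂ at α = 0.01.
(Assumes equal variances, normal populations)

Answer: t = 1.9926, fail to reject H₀

Derivation:
Pooled variance: s²_p = [24×6² + 14×13²]/(38) = 85.0000
s_p = 9.2195
SE = s_p×√(1/n₁ + 1/n₂) = 9.2195×√(1/25 + 1/15) = 3.0111
t = (x̄₁ - x̄₂)/SE = (45 - 39)/3.0111 = 1.9926
df = 38, t-critical = ±2.712
Decision: fail to reject H₀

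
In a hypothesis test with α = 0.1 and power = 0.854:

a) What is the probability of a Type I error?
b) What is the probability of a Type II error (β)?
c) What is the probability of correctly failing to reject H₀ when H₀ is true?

Answer: a) 0.1, b) 0.146, c) 0.9

Derivation:
a) Type I error probability = α = 0.1
b) Power = P(reject H₀ | H₁ true) = 1 - β = 0.854, so Type II error probability = β = 1 - Power = 0.146
c) P(fail to reject H₀ | H₀ true) = 1 - α = 0.9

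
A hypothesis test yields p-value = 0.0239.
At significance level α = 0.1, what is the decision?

Answer: reject H₀

Derivation:
Compare p-value to α:
0.0239 < 0.1
Decision: reject H₀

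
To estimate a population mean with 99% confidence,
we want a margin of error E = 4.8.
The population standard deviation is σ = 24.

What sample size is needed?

Answer: n = 166

Derivation:
z_0.005 = 2.576
n = (z×σ/E)² = (2.576×24/4.8)²
n = 165.8944
Round up: n = 166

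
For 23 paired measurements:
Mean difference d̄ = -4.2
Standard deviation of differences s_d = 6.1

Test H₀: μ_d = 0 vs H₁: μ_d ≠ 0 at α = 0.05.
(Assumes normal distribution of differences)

df = n - 1 = 22
SE = s_d/√n = 6.1/√23 = 1.2719
t = d̄/SE = -4.2/1.2719 = -3.3021
Critical value: t_{0.025,22} = ±2.074
p-value ≈ 0.0032
Decision: reject H₀

Answer: t = -3.3021, reject H₀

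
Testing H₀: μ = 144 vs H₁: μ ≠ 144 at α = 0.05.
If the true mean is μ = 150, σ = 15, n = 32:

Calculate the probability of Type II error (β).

Answer: β ≈ 0.3810

Derivation:
SE = σ/√n = 15/√32 = 2.6517
Critical values: μ₀ ± z_0.025×SE = 144 ± 1.960×2.6517
Acceptance region: (138.8027, 149.1973)
Under H₁ (μ = 150): z_high = (149.1973 - 150)/2.6517 = -0.3027, z_low = (138.8027 - 150)/2.6517 = -4.2227
β = P(not reject | H₁) = Φ(-0.3027) - Φ(-4.2227) ≈ 0.3810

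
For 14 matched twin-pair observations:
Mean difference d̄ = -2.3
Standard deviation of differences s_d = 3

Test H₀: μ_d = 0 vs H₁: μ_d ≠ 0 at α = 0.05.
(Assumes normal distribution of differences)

Answer: t = -2.8685, reject H₀

Derivation:
df = n - 1 = 13
SE = s_d/√n = 3/√14 = 0.8018
t = d̄/SE = -2.3/0.8018 = -2.8685
Critical value: t_{0.025,13} = ±2.160
p-value ≈ 0.0132
Decision: reject H₀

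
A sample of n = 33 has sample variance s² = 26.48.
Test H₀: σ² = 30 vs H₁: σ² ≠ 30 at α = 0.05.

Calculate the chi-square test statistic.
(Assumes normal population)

Answer: χ² = 28.2453, fail to reject H₀

Derivation:
df = n - 1 = 32
χ² = (n-1)s²/σ₀² = 32×26.48/30 = 28.2453
Critical values: χ²_{0.975,32} = 18.291, χ²_{0.025,32} = 49.480
Rejection region: χ² < 18.291 or χ² > 49.480
Decision: fail to reject H₀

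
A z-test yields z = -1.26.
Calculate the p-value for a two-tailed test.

Answer: p-value ≈ 0.2077

Derivation:
For z = -1.26:
p = 2×P(Z > |-1.26|) = 2×(1 - Φ(1.26)) = 0.2077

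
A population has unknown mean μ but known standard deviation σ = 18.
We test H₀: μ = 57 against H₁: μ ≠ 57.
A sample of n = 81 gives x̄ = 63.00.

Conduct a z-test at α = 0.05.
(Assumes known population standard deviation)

Standard error: SE = σ/√n = 18/√81 = 2.0000
z-statistic: z = (x̄ - μ₀)/SE = (63.00 - 57)/2.0000 = 3.0000
Critical value: ±1.960
p-value = 0.0027
Decision: reject H₀

Answer: z = 3.0000, reject H₀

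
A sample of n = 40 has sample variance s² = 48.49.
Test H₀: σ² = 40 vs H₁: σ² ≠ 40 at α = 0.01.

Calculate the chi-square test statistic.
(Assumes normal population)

Answer: χ² = 47.2778, fail to reject H₀

Derivation:
df = n - 1 = 39
χ² = (n-1)s²/σ₀² = 39×48.49/40 = 47.2778
Critical values: χ²_{0.995,39} = 19.996, χ²_{0.005,39} = 65.476
Rejection region: χ² < 19.996 or χ² > 65.476
Decision: fail to reject H₀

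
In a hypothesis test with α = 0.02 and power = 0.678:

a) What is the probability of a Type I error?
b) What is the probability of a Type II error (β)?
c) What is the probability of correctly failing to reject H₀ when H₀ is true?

a) Type I error probability = α = 0.02
b) Power = P(reject H₀ | H₁ true) = 1 - β = 0.678, so Type II error probability = β = 1 - Power = 0.322
c) P(fail to reject H₀ | H₀ true) = 1 - α = 0.98

Answer: a) 0.02, b) 0.322, c) 0.98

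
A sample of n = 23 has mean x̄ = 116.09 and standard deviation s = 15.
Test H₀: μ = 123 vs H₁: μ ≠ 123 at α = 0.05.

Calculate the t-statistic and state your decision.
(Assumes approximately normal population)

df = n - 1 = 22
SE = s/√n = 15/√23 = 3.1277
t = (x̄ - μ₀)/SE = (116.09 - 123)/3.1277 = -2.2093
Critical value: t_{0.025,22} = ±2.074
p-value ≈ 0.0379
Decision: reject H₀

Answer: t = -2.2093, reject H₀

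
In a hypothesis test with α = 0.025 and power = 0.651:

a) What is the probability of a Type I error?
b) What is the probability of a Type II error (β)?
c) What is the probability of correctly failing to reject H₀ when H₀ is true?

Answer: a) 0.025, b) 0.349, c) 0.975

Derivation:
a) Type I error probability = α = 0.025
b) Power = P(reject H₀ | H₁ true) = 1 - β = 0.651, so Type II error probability = β = 1 - Power = 0.349
c) P(fail to reject H₀ | H₀ true) = 1 - α = 0.975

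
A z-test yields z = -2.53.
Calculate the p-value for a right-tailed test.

For z = -2.53:
p = P(Z > -2.53) = 1 - Φ(-2.53) = 0.9943

Answer: p-value ≈ 0.9943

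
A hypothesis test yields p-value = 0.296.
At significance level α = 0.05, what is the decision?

Compare p-value to α:
0.296 ≥ 0.05
Decision: fail to reject H₀

Answer: fail to reject H₀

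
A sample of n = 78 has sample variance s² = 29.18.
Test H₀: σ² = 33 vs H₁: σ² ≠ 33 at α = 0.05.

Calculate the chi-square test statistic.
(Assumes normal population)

df = n - 1 = 77
χ² = (n-1)s²/σ₀² = 77×29.18/33 = 68.0867
Critical values: χ²_{0.975,77} = 54.623, χ²_{0.025,77} = 103.158
Rejection region: χ² < 54.623 or χ² > 103.158
Decision: fail to reject H₀

Answer: χ² = 68.0867, fail to reject H₀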